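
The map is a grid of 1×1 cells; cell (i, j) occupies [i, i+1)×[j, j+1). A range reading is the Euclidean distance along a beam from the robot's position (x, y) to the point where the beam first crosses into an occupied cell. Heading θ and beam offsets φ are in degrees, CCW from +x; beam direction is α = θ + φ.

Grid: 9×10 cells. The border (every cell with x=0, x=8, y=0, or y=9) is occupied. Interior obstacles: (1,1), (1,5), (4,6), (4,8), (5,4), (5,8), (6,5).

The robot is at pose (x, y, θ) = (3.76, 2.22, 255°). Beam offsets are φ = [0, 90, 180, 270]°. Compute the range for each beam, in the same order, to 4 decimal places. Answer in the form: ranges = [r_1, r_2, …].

beam 1: φ=0°, α=255°
  cosα=-0.2588 sinα=-0.9659 | (3,2) | tMaxX 2.9364 tMaxY 0.2278 | tΔX 3.8637 tΔY 1.0353
    t=0.2278 [y] (3,1)
    t=1.2630 [y] (3,0) — stop
  → r_1 = 1.2630
beam 2: φ=90°, α=345°
  cosα=0.9659 sinα=-0.2588 | (3,2) | tMaxX 0.2485 tMaxY 0.8500 | tΔX 1.0353 tΔY 3.8637
    t=0.2485 [x] (4,2)
    t=0.8500 [y] (4,1)
    t=1.2837 [x] (5,1)
    t=2.3190 [x] (6,1)
    t=3.3543 [x] (7,1)
    t=4.3896 [x] (8,1) — stop
  → r_2 = 4.3896
beam 3: φ=180°, α=75°
  cosα=0.2588 sinα=0.9659 | (3,2) | tMaxX 0.9273 tMaxY 0.8075 | tΔX 3.8637 tΔY 1.0353
    t=0.8075 [y] (3,3)
    t=0.9273 [x] (4,3)
    t=1.8428 [y] (4,4)
    t=2.8781 [y] (4,5)
    t=3.9133 [y] (4,6) — stop
  → r_3 = 3.9133
beam 4: φ=270°, α=165°
  cosα=-0.9659 sinα=0.2588 | (3,2) | tMaxX 0.7868 tMaxY 3.0137 | tΔX 1.0353 tΔY 3.8637
    t=0.7868 [x] (2,2)
    t=1.8221 [x] (1,2)
    t=2.8574 [x] (0,2) — stop
  → r_4 = 2.8574

ranges = [1.2630, 4.3896, 3.9133, 2.8574]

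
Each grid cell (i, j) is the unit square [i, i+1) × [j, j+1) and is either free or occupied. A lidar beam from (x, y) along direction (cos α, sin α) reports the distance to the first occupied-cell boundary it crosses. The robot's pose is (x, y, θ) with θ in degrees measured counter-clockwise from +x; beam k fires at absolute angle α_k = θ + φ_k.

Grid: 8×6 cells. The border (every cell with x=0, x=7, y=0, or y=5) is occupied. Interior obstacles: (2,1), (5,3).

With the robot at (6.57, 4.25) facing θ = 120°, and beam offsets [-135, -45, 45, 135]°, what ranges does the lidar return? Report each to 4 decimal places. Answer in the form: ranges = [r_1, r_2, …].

beam 1: φ=-135°, α=345°
  cosα=0.9659 sinα=-0.2588 | (6,4) | tMaxX 0.4452 tMaxY 0.9659 | tΔX 1.0353 tΔY 3.8637
    t=0.4452 [x] (7,4) — stop
  → r_1 = 0.4452
beam 2: φ=-45°, α=75°
  cosα=0.2588 sinα=0.9659 | (6,4) | tMaxX 1.6614 tMaxY 0.7765 | tΔX 3.8637 tΔY 1.0353
    t=0.7765 [y] (6,5) — stop
  → r_2 = 0.7765
beam 3: φ=45°, α=165°
  cosα=-0.9659 sinα=0.2588 | (6,4) | tMaxX 0.5901 tMaxY 2.8978 | tΔX 1.0353 tΔY 3.8637
    t=0.5901 [x] (5,4)
    t=1.6254 [x] (4,4)
    t=2.6607 [x] (3,4)
    t=2.8978 [y] (3,5) — stop
  → r_3 = 2.8978
beam 4: φ=135°, α=255°
  cosα=-0.2588 sinα=-0.9659 | (6,4) | tMaxX 2.2023 tMaxY 0.2588 | tΔX 3.8637 tΔY 1.0353
    t=0.2588 [y] (6,3)
    t=1.2941 [y] (6,2)
    t=2.2023 [x] (5,2)
    t=2.3294 [y] (5,1)
    t=3.3646 [y] (5,0) — stop
  → r_4 = 3.3646

ranges = [0.4452, 0.7765, 2.8978, 3.3646]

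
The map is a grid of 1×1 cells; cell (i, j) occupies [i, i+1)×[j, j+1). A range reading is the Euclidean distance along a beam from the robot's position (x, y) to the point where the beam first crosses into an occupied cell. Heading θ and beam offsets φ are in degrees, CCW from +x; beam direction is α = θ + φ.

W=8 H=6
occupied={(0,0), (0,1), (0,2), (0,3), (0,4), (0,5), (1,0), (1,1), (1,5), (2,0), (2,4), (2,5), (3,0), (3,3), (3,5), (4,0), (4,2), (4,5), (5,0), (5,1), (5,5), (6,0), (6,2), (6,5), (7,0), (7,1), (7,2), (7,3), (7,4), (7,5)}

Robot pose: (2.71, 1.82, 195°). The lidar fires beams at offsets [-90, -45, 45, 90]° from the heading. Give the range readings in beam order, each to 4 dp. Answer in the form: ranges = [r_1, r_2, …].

ranges = [2.2569, 1.9745, 0.9469, 0.8489]

beam 1: φ=-90°, α=105°
  dir = (cos 105°, sin 105°) = (-0.2588, 0.9659); from cell (2,1)
  next x-line at t=2.7432, next y-line at t=0.1863; Δt_x=3.8637, Δt_y=1.0353
    y: enter (2,2) at t=0.1863
    y: enter (2,3) at t=1.2216
    y: enter (2,4) at t=2.2569 ← occupied
  → r_1 = 2.2569
beam 2: φ=-45°, α=150°
  dir = (cos 150°, sin 150°) = (-0.8660, 0.5000); from cell (2,1)
  next x-line at t=0.8198, next y-line at t=0.3600; Δt_x=1.1547, Δt_y=2.0000
    y: enter (2,2) at t=0.3600
    x: enter (1,2) at t=0.8198
    x: enter (0,2) at t=1.9745 ← occupied
  → r_2 = 1.9745
beam 3: φ=45°, α=240°
  dir = (cos 240°, sin 240°) = (-0.5000, -0.8660); from cell (2,1)
  next x-line at t=1.4200, next y-line at t=0.9469; Δt_x=2.0000, Δt_y=1.1547
    y: enter (2,0) at t=0.9469 ← occupied
  → r_3 = 0.9469
beam 4: φ=90°, α=285°
  dir = (cos 285°, sin 285°) = (0.2588, -0.9659); from cell (2,1)
  next x-line at t=1.1205, next y-line at t=0.8489; Δt_x=3.8637, Δt_y=1.0353
    y: enter (2,0) at t=0.8489 ← occupied
  → r_4 = 0.8489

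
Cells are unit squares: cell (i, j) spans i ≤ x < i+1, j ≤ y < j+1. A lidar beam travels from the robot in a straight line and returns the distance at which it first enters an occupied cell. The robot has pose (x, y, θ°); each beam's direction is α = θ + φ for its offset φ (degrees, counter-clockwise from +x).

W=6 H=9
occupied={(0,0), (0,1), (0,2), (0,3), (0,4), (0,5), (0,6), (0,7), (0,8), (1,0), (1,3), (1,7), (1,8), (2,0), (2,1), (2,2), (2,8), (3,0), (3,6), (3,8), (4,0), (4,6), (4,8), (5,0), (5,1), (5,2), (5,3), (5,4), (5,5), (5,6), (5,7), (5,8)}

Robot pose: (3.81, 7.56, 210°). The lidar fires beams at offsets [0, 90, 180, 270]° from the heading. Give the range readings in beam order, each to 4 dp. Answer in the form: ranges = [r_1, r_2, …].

beam 1: φ=0°, α=210°
  d=(-0.8660,-0.5000)  start (3,7)  tX=0.9353 tY=1.1200  stride 1/|dx|=1.1547 1/|dy|=2.0000
    cross x-line → (2,7), t=0.9353
    cross y-line → (2,6), t=1.1200
    cross x-line → (1,6), t=2.0900
    cross y-line → (1,5), t=3.1200
    cross x-line → (0,5), t=3.2447 (wall)
  → r_1 = 3.2447
beam 2: φ=90°, α=300°
  d=(0.5000,-0.8660)  start (3,7)  tX=0.3800 tY=0.6466  stride 1/|dx|=2.0000 1/|dy|=1.1547
    cross x-line → (4,7), t=0.3800
    cross y-line → (4,6), t=0.6466 (wall)
  → r_2 = 0.6466
beam 3: φ=180°, α=30°
  d=(0.8660,0.5000)  start (3,7)  tX=0.2194 tY=0.8800  stride 1/|dx|=1.1547 1/|dy|=2.0000
    cross x-line → (4,7), t=0.2194
    cross y-line → (4,8), t=0.8800 (wall)
  → r_3 = 0.8800
beam 4: φ=270°, α=120°
  d=(-0.5000,0.8660)  start (3,7)  tX=1.6200 tY=0.5081  stride 1/|dx|=2.0000 1/|dy|=1.1547
    cross y-line → (3,8), t=0.5081 (wall)
  → r_4 = 0.5081

ranges = [3.2447, 0.6466, 0.8800, 0.5081]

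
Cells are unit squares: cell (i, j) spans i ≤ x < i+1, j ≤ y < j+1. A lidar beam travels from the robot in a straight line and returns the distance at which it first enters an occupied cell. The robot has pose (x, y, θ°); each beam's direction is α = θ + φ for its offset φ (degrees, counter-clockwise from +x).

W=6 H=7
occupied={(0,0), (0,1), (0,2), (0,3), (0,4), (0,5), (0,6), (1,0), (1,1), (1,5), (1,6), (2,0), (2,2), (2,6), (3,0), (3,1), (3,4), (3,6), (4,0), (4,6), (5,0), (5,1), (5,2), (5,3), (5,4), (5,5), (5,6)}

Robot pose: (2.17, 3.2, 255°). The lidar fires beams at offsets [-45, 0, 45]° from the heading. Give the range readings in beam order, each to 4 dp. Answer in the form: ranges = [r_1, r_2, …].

beam 1: φ=-45°, α=210°
  direction (-0.8660, -0.5000); cell (2,3); t to first gridline: x 0.1963, y 0.4000 (then +1.1547 / +2.0000)
    (1,3) via x @ 0.1963
    (1,2) via y @ 0.4000
    (0,2) via x @ 1.3510  # hit
  → r_1 = 1.3510
beam 2: φ=0°, α=255°
  direction (-0.2588, -0.9659); cell (2,3); t to first gridline: x 0.6568, y 0.2071 (then +3.8637 / +1.0353)
    (2,2) via y @ 0.2071  # hit
  → r_2 = 0.2071
beam 3: φ=45°, α=300°
  direction (0.5000, -0.8660); cell (2,3); t to first gridline: x 1.6600, y 0.2309 (then +2.0000 / +1.1547)
    (2,2) via y @ 0.2309  # hit
  → r_3 = 0.2309

ranges = [1.3510, 0.2071, 0.2309]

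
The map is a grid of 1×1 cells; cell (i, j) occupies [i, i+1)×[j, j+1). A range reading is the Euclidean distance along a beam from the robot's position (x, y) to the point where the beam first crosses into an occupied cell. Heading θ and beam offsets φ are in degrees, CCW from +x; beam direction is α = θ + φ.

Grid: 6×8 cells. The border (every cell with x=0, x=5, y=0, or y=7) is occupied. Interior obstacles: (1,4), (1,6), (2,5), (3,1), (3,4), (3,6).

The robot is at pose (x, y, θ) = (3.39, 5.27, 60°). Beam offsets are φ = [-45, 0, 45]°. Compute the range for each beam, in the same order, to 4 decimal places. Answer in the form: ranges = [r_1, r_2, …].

beam 1: φ=-45°, α=15°
  d=(0.9659,0.2588)  start (3,5)  tX=0.6315 tY=2.8205  stride 1/|dx|=1.0353 1/|dy|=3.8637
    cross x-line → (4,5), t=0.6315
    cross x-line → (5,5), t=1.6668 (wall)
  → r_1 = 1.6668
beam 2: φ=0°, α=60°
  d=(0.5000,0.8660)  start (3,5)  tX=1.2200 tY=0.8429  stride 1/|dx|=2.0000 1/|dy|=1.1547
    cross y-line → (3,6), t=0.8429 (wall)
  → r_2 = 0.8429
beam 3: φ=45°, α=105°
  d=(-0.2588,0.9659)  start (3,5)  tX=1.5068 tY=0.7558  stride 1/|dx|=3.8637 1/|dy|=1.0353
    cross y-line → (3,6), t=0.7558 (wall)
  → r_3 = 0.7558

ranges = [1.6668, 0.8429, 0.7558]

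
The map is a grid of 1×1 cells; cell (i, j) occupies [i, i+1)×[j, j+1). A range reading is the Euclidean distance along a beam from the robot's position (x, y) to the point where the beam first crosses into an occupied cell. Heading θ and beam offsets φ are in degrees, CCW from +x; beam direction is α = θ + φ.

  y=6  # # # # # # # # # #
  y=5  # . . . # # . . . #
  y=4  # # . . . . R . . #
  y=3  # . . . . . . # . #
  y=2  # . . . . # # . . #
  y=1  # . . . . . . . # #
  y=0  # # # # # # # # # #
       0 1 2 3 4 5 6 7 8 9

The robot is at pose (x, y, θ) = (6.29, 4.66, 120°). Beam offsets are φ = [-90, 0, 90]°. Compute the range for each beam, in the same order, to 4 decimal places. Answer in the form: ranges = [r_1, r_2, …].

ranges = [2.6800, 0.5800, 6.1084]

beam 1: φ=-90°, α=30°
  direction (0.8660, 0.5000); cell (6,4); t to first gridline: x 0.8198, y 0.6800 (then +1.1547 / +2.0000)
    (6,5) via y @ 0.6800
    (7,5) via x @ 0.8198
    (8,5) via x @ 1.9745
    (8,6) via y @ 2.6800  # hit
  → r_1 = 2.6800
beam 2: φ=0°, α=120°
  direction (-0.5000, 0.8660); cell (6,4); t to first gridline: x 0.5800, y 0.3926 (then +2.0000 / +1.1547)
    (6,5) via y @ 0.3926
    (5,5) via x @ 0.5800  # hit
  → r_2 = 0.5800
beam 3: φ=90°, α=210°
  direction (-0.8660, -0.5000); cell (6,4); t to first gridline: x 0.3349, y 1.3200 (then +1.1547 / +2.0000)
    (5,4) via x @ 0.3349
    (5,3) via y @ 1.3200
    (4,3) via x @ 1.4896
    (3,3) via x @ 2.6443
    (3,2) via y @ 3.3200
    (2,2) via x @ 3.7990
    (1,2) via x @ 4.9537
    (1,1) via y @ 5.3200
    (0,1) via x @ 6.1084  # hit
  → r_3 = 6.1084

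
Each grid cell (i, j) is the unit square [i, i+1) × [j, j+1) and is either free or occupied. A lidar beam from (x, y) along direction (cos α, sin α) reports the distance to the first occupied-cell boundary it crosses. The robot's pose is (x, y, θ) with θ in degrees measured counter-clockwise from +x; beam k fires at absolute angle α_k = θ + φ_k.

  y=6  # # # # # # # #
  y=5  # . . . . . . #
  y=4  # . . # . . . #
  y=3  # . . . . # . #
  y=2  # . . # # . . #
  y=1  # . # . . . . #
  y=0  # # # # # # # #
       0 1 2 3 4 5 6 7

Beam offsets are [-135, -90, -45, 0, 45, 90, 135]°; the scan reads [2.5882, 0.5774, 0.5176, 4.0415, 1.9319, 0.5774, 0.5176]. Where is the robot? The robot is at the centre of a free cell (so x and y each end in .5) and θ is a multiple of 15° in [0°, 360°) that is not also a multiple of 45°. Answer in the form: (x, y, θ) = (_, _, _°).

Enumerate (i+0.5, j+0.5, θ) over the 25 free cells and 16 admissible headings. For each, cast all 7 beams and compare to the given ranges.
  (1.5, 2.5, 15°): beam 1 = 1.0000 ≠ 2.5882 ✗
  (2.5, 3.5, 60°): beam 1 = 1.5529 ≠ 2.5882 ✗
  (4.5, 3.5, 210°): beam 2 = 1.0000 ≠ 0.5774 ✗
  …
  (3.5, 5.5, 330°): r_1=2.5882, r_2=0.5774, r_3=0.5176, r_4=4.0415, r_5=1.9319, r_6=0.5774, r_7=0.5176 — all match ✓
Unique over the lattice → pose = (3.5, 5.5, 330°).

(x, y, θ) = (3.5, 5.5, 330°)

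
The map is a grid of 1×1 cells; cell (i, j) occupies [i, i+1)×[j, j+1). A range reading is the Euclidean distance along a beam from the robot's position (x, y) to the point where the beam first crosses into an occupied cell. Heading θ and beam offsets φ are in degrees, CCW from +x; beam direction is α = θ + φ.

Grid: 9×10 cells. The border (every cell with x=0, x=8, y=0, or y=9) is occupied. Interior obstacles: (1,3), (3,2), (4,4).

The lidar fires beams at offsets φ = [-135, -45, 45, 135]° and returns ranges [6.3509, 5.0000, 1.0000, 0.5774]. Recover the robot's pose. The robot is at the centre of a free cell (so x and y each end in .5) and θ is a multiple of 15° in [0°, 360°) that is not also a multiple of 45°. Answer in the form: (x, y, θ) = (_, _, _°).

Candidates: 53 free-cell centres × 16 headings = 848 poses. Raycast each; keep the one whose scan matches to 4 dp.
  (4.5, 6.5, 120°): beam 1 = 3.6235 ≠ 6.3509 ✗
  (3.5, 5.5, 285°): beam 1 = 2.8868 ≠ 6.3509 ✗
  (6.5, 2.5, 300°): beam 1 = 4.6587 ≠ 6.3509 ✗
  (2.5, 6.5, 330°): beam 1 = 1.5529 ≠ 6.3509 ✗
  …
  (7.5, 3.5, 255°): r_1=6.3509, r_2=5.0000, r_3=1.0000, r_4=0.5774 — all match ✓
Unique over the lattice → pose = (7.5, 3.5, 255°).

(x, y, θ) = (7.5, 3.5, 255°)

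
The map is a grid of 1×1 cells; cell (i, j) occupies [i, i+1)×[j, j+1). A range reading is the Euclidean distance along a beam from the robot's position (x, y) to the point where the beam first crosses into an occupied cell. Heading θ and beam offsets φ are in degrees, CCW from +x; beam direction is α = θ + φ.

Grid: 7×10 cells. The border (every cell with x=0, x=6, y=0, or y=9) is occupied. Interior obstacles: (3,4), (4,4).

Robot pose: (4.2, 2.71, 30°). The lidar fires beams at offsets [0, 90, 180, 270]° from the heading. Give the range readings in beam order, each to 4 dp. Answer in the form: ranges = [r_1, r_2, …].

ranges = [2.0785, 1.4896, 3.4200, 1.9745]

beam 1: φ=0°, α=30°
  direction (0.8660, 0.5000); cell (4,2); t to first gridline: x 0.9238, y 0.5800 (then +1.1547 / +2.0000)
    (4,3) via y @ 0.5800
    (5,3) via x @ 0.9238
    (6,3) via x @ 2.0785  # hit
  → r_1 = 2.0785
beam 2: φ=90°, α=120°
  direction (-0.5000, 0.8660); cell (4,2); t to first gridline: x 0.4000, y 0.3349 (then +2.0000 / +1.1547)
    (4,3) via y @ 0.3349
    (3,3) via x @ 0.4000
    (3,4) via y @ 1.4896  # hit
  → r_2 = 1.4896
beam 3: φ=180°, α=210°
  direction (-0.8660, -0.5000); cell (4,2); t to first gridline: x 0.2309, y 1.4200 (then +1.1547 / +2.0000)
    (3,2) via x @ 0.2309
    (2,2) via x @ 1.3856
    (2,1) via y @ 1.4200
    (1,1) via x @ 2.5403
    (1,0) via y @ 3.4200  # hit
  → r_3 = 3.4200
beam 4: φ=270°, α=300°
  direction (0.5000, -0.8660); cell (4,2); t to first gridline: x 1.6000, y 0.8198 (then +2.0000 / +1.1547)
    (4,1) via y @ 0.8198
    (5,1) via x @ 1.6000
    (5,0) via y @ 1.9745  # hit
  → r_4 = 1.9745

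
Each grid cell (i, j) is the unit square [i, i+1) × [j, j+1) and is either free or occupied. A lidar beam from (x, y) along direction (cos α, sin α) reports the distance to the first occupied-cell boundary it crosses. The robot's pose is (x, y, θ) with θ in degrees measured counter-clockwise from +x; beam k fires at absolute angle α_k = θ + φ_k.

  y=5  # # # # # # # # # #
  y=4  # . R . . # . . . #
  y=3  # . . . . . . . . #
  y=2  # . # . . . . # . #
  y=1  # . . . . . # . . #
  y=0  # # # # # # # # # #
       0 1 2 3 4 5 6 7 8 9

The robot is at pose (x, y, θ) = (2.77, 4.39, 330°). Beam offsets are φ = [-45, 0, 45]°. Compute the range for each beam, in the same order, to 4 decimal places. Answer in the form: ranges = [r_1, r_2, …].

beam 1: φ=-45°, α=285°
  d=(0.2588,-0.9659)  start (2,4)  tX=0.8887 tY=0.4038  stride 1/|dx|=3.8637 1/|dy|=1.0353
    cross y-line → (2,3), t=0.4038
    cross x-line → (3,3), t=0.8887
    cross y-line → (3,2), t=1.4390
    cross y-line → (3,1), t=2.4743
    cross y-line → (3,0), t=3.5096 (wall)
  → r_1 = 3.5096
beam 2: φ=0°, α=330°
  d=(0.8660,-0.5000)  start (2,4)  tX=0.2656 tY=0.7800  stride 1/|dx|=1.1547 1/|dy|=2.0000
    cross x-line → (3,4), t=0.2656
    cross y-line → (3,3), t=0.7800
    cross x-line → (4,3), t=1.4203
    cross x-line → (5,3), t=2.5750
    cross y-line → (5,2), t=2.7800
    cross x-line → (6,2), t=3.7297
    cross y-line → (6,1), t=4.7800 (wall)
  → r_2 = 4.7800
beam 3: φ=45°, α=15°
  d=(0.9659,0.2588)  start (2,4)  tX=0.2381 tY=2.3569  stride 1/|dx|=1.0353 1/|dy|=3.8637
    cross x-line → (3,4), t=0.2381
    cross x-line → (4,4), t=1.2734
    cross x-line → (5,4), t=2.3087 (wall)
  → r_3 = 2.3087

ranges = [3.5096, 4.7800, 2.3087]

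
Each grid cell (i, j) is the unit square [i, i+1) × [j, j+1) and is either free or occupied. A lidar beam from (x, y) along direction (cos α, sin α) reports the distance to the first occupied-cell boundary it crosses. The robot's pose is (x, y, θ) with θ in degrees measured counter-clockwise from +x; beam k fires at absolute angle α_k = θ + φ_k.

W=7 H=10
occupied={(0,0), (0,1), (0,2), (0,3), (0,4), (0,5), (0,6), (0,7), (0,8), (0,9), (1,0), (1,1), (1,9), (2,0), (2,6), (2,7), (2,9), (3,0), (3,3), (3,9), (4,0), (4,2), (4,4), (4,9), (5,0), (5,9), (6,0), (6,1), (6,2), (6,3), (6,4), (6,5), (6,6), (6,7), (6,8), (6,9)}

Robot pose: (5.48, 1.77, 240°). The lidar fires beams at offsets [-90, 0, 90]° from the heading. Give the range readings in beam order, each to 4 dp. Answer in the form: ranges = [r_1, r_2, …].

beam 1: φ=-90°, α=150°
  direction (-0.8660, 0.5000); cell (5,1); t to first gridline: x 0.5543, y 0.4600 (then +1.1547 / +2.0000)
    (5,2) via y @ 0.4600
    (4,2) via x @ 0.5543  # hit
  → r_1 = 0.5543
beam 2: φ=0°, α=240°
  direction (-0.5000, -0.8660); cell (5,1); t to first gridline: x 0.9600, y 0.8891 (then +2.0000 / +1.1547)
    (5,0) via y @ 0.8891  # hit
  → r_2 = 0.8891
beam 3: φ=90°, α=330°
  direction (0.8660, -0.5000); cell (5,1); t to first gridline: x 0.6004, y 1.5400 (then +1.1547 / +2.0000)
    (6,1) via x @ 0.6004  # hit
  → r_3 = 0.6004

ranges = [0.5543, 0.8891, 0.6004]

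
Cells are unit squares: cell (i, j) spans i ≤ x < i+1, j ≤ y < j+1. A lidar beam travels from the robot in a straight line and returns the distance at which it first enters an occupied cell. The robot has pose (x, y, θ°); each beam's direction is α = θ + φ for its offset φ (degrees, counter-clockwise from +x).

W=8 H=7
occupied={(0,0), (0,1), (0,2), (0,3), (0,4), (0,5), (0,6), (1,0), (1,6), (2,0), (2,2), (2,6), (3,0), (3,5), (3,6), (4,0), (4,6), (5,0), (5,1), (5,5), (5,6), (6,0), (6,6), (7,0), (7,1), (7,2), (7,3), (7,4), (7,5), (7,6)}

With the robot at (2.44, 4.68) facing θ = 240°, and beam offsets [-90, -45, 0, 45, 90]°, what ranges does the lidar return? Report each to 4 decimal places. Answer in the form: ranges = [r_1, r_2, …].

ranges = [1.6628, 1.4908, 2.8800, 1.7393, 5.2654]

beam 1: φ=-90°, α=150°
  direction (-0.8660, 0.5000); cell (2,4); t to first gridline: x 0.5081, y 0.6400 (then +1.1547 / +2.0000)
    (1,4) via x @ 0.5081
    (1,5) via y @ 0.6400
    (0,5) via x @ 1.6628  # hit
  → r_1 = 1.6628
beam 2: φ=-45°, α=195°
  direction (-0.9659, -0.2588); cell (2,4); t to first gridline: x 0.4555, y 2.6273 (then +1.0353 / +3.8637)
    (1,4) via x @ 0.4555
    (0,4) via x @ 1.4908  # hit
  → r_2 = 1.4908
beam 3: φ=0°, α=240°
  direction (-0.5000, -0.8660); cell (2,4); t to first gridline: x 0.8800, y 0.7852 (then +2.0000 / +1.1547)
    (2,3) via y @ 0.7852
    (1,3) via x @ 0.8800
    (1,2) via y @ 1.9399
    (0,2) via x @ 2.8800  # hit
  → r_3 = 2.8800
beam 4: φ=45°, α=285°
  direction (0.2588, -0.9659); cell (2,4); t to first gridline: x 2.1637, y 0.7040 (then +3.8637 / +1.0353)
    (2,3) via y @ 0.7040
    (2,2) via y @ 1.7393  # hit
  → r_4 = 1.7393
beam 5: φ=90°, α=330°
  direction (0.8660, -0.5000); cell (2,4); t to first gridline: x 0.6466, y 1.3600 (then +1.1547 / +2.0000)
    (3,4) via x @ 0.6466
    (3,3) via y @ 1.3600
    (4,3) via x @ 1.8013
    (5,3) via x @ 2.9560
    (5,2) via y @ 3.3600
    (6,2) via x @ 4.1107
    (7,2) via x @ 5.2654  # hit
  → r_5 = 5.2654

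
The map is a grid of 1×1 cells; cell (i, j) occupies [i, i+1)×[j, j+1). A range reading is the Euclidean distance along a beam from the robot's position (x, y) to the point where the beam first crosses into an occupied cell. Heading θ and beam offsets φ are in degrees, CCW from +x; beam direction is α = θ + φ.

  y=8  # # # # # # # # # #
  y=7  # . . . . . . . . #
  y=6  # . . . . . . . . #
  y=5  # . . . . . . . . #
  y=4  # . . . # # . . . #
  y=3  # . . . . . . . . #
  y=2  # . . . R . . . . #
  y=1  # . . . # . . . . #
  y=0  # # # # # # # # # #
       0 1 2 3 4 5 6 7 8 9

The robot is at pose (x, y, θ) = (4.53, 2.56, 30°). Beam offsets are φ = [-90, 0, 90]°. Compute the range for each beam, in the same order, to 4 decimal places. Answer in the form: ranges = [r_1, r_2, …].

ranges = [0.6466, 5.1615, 6.2816]

beam 1: φ=-90°, α=300°
  cosα=0.5000 sinα=-0.8660 | (4,2) | tMaxX 0.9400 tMaxY 0.6466 | tΔX 2.0000 tΔY 1.1547
    t=0.6466 [y] (4,1) — stop
  → r_1 = 0.6466
beam 2: φ=0°, α=30°
  cosα=0.8660 sinα=0.5000 | (4,2) | tMaxX 0.5427 tMaxY 0.8800 | tΔX 1.1547 tΔY 2.0000
    t=0.5427 [x] (5,2)
    t=0.8800 [y] (5,3)
    t=1.6974 [x] (6,3)
    t=2.8521 [x] (7,3)
    t=2.8800 [y] (7,4)
    t=4.0068 [x] (8,4)
    t=4.8800 [y] (8,5)
    t=5.1615 [x] (9,5) — stop
  → r_2 = 5.1615
beam 3: φ=90°, α=120°
  cosα=-0.5000 sinα=0.8660 | (4,2) | tMaxX 1.0600 tMaxY 0.5081 | tΔX 2.0000 tΔY 1.1547
    t=0.5081 [y] (4,3)
    t=1.0600 [x] (3,3)
    t=1.6628 [y] (3,4)
    t=2.8175 [y] (3,5)
    t=3.0600 [x] (2,5)
    t=3.9722 [y] (2,6)
    t=5.0600 [x] (1,6)
    t=5.1269 [y] (1,7)
    t=6.2816 [y] (1,8) — stop
  → r_3 = 6.2816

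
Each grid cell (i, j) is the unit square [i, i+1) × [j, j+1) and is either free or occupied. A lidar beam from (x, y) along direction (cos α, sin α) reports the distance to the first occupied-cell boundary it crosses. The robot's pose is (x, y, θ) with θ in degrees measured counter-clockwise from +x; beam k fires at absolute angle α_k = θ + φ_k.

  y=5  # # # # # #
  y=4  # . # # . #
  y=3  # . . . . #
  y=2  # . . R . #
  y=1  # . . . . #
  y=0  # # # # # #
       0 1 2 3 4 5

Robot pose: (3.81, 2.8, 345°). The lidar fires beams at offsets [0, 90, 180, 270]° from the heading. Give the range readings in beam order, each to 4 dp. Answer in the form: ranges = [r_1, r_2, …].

beam 1: φ=0°, α=345°
  d=(0.9659,-0.2588)  start (3,2)  tX=0.1967 tY=3.0910  stride 1/|dx|=1.0353 1/|dy|=3.8637
    cross x-line → (4,2), t=0.1967
    cross x-line → (5,2), t=1.2320 (wall)
  → r_1 = 1.2320
beam 2: φ=90°, α=75°
  d=(0.2588,0.9659)  start (3,2)  tX=0.7341 tY=0.2071  stride 1/|dx|=3.8637 1/|dy|=1.0353
    cross y-line → (3,3), t=0.2071
    cross x-line → (4,3), t=0.7341
    cross y-line → (4,4), t=1.2423
    cross y-line → (4,5), t=2.2776 (wall)
  → r_2 = 2.2776
beam 3: φ=180°, α=165°
  d=(-0.9659,0.2588)  start (3,2)  tX=0.8386 tY=0.7727  stride 1/|dx|=1.0353 1/|dy|=3.8637
    cross y-line → (3,3), t=0.7727
    cross x-line → (2,3), t=0.8386
    cross x-line → (1,3), t=1.8738
    cross x-line → (0,3), t=2.9091 (wall)
  → r_3 = 2.9091
beam 4: φ=270°, α=255°
  d=(-0.2588,-0.9659)  start (3,2)  tX=3.1296 tY=0.8282  stride 1/|dx|=3.8637 1/|dy|=1.0353
    cross y-line → (3,1), t=0.8282
    cross y-line → (3,0), t=1.8635 (wall)
  → r_4 = 1.8635

ranges = [1.2320, 2.2776, 2.9091, 1.8635]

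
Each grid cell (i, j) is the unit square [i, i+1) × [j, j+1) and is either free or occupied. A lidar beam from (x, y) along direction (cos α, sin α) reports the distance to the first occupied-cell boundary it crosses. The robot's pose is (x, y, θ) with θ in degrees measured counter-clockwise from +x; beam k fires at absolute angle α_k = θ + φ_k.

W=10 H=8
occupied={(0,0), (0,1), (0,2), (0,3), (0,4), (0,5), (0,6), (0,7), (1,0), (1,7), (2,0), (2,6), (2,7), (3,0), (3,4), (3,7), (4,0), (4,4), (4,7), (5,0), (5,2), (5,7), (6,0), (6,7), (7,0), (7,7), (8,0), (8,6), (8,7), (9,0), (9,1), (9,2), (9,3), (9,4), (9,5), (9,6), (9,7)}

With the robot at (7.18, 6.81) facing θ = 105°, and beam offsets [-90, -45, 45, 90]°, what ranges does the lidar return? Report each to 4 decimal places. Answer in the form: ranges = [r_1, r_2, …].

beam 1: φ=-90°, α=15°
  cosα=0.9659 sinα=0.2588 | (7,6) | tMaxX 0.8489 tMaxY 0.7341 | tΔX 1.0353 tΔY 3.8637
    t=0.7341 [y] (7,7) — stop
  → r_1 = 0.7341
beam 2: φ=-45°, α=60°
  cosα=0.5000 sinα=0.8660 | (7,6) | tMaxX 1.6400 tMaxY 0.2194 | tΔX 2.0000 tΔY 1.1547
    t=0.2194 [y] (7,7) — stop
  → r_2 = 0.2194
beam 3: φ=45°, α=150°
  cosα=-0.8660 sinα=0.5000 | (7,6) | tMaxX 0.2078 tMaxY 0.3800 | tΔX 1.1547 tΔY 2.0000
    t=0.2078 [x] (6,6)
    t=0.3800 [y] (6,7) — stop
  → r_3 = 0.3800
beam 4: φ=90°, α=195°
  cosα=-0.9659 sinα=-0.2588 | (7,6) | tMaxX 0.1863 tMaxY 3.1296 | tΔX 1.0353 tΔY 3.8637
    t=0.1863 [x] (6,6)
    t=1.2216 [x] (5,6)
    t=2.2569 [x] (4,6)
    t=3.1296 [y] (4,5)
    t=3.2922 [x] (3,5)
    t=4.3275 [x] (2,5)
    t=5.3627 [x] (1,5)
    t=6.3980 [x] (0,5) — stop
  → r_4 = 6.3980

ranges = [0.7341, 0.2194, 0.3800, 6.3980]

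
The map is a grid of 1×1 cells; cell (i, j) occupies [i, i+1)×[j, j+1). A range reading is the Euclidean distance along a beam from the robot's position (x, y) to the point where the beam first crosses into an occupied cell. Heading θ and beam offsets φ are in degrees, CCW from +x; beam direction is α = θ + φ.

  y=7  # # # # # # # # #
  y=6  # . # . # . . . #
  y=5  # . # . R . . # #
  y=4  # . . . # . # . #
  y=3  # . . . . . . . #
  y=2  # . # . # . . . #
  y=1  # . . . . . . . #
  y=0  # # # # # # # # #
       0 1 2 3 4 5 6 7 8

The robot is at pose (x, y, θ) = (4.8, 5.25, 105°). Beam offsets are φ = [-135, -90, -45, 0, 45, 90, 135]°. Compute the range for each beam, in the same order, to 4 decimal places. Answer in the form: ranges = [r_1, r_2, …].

ranges = [1.3856, 2.2776, 2.0207, 0.7765, 2.0785, 3.9340, 0.2887]

beam 1: φ=-135°, α=330°
  d=(0.8660,-0.5000)  start (4,5)  tX=0.2309 tY=0.5000  stride 1/|dx|=1.1547 1/|dy|=2.0000
    cross x-line → (5,5), t=0.2309
    cross y-line → (5,4), t=0.5000
    cross x-line → (6,4), t=1.3856 (wall)
  → r_1 = 1.3856
beam 2: φ=-90°, α=15°
  d=(0.9659,0.2588)  start (4,5)  tX=0.2071 tY=2.8978  stride 1/|dx|=1.0353 1/|dy|=3.8637
    cross x-line → (5,5), t=0.2071
    cross x-line → (6,5), t=1.2423
    cross x-line → (7,5), t=2.2776 (wall)
  → r_2 = 2.2776
beam 3: φ=-45°, α=60°
  d=(0.5000,0.8660)  start (4,5)  tX=0.4000 tY=0.8660  stride 1/|dx|=2.0000 1/|dy|=1.1547
    cross x-line → (5,5), t=0.4000
    cross y-line → (5,6), t=0.8660
    cross y-line → (5,7), t=2.0207 (wall)
  → r_3 = 2.0207
beam 4: φ=0°, α=105°
  d=(-0.2588,0.9659)  start (4,5)  tX=3.0910 tY=0.7765  stride 1/|dx|=3.8637 1/|dy|=1.0353
    cross y-line → (4,6), t=0.7765 (wall)
  → r_4 = 0.7765
beam 5: φ=45°, α=150°
  d=(-0.8660,0.5000)  start (4,5)  tX=0.9238 tY=1.5000  stride 1/|dx|=1.1547 1/|dy|=2.0000
    cross x-line → (3,5), t=0.9238
    cross y-line → (3,6), t=1.5000
    cross x-line → (2,6), t=2.0785 (wall)
  → r_5 = 2.0785
beam 6: φ=90°, α=195°
  d=(-0.9659,-0.2588)  start (4,5)  tX=0.8282 tY=0.9659  stride 1/|dx|=1.0353 1/|dy|=3.8637
    cross x-line → (3,5), t=0.8282
    cross y-line → (3,4), t=0.9659
    cross x-line → (2,4), t=1.8635
    cross x-line → (1,4), t=2.8988
    cross x-line → (0,4), t=3.9340 (wall)
  → r_6 = 3.9340
beam 7: φ=135°, α=240°
  d=(-0.5000,-0.8660)  start (4,5)  tX=1.6000 tY=0.2887  stride 1/|dx|=2.0000 1/|dy|=1.1547
    cross y-line → (4,4), t=0.2887 (wall)
  → r_7 = 0.2887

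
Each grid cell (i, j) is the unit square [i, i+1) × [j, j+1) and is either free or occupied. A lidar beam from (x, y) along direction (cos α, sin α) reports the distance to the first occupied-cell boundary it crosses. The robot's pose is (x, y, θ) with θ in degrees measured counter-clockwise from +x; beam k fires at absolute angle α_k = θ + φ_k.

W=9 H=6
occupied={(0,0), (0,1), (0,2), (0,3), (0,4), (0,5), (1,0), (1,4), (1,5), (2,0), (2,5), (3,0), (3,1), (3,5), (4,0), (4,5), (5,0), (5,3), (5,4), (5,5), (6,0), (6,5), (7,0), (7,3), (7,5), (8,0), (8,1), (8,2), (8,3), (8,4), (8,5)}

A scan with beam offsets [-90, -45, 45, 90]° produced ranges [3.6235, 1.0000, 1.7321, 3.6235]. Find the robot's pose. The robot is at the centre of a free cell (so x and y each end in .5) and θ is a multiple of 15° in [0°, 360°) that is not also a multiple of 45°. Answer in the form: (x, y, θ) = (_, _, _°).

Candidates: 23 free-cell centres × 16 headings = 368 poses. Raycast each; keep the one whose scan matches to 4 dp.
  (3.5, 2.5, 345°): beam 1 = 0.5176 ≠ 3.6235 ✗
  (7.5, 2.5, 30°): beam 1 = 1.0000 ≠ 3.6235 ✗
  (1.5, 1.5, 285°): beam 1 = 0.5176 ≠ 3.6235 ✗
  …
  (4.5, 2.5, 255°): r_1=3.6235, r_2=1.0000, r_3=1.7321, r_4=3.6235 — all match ✓
Unique over the lattice → pose = (4.5, 2.5, 255°).

(x, y, θ) = (4.5, 2.5, 255°)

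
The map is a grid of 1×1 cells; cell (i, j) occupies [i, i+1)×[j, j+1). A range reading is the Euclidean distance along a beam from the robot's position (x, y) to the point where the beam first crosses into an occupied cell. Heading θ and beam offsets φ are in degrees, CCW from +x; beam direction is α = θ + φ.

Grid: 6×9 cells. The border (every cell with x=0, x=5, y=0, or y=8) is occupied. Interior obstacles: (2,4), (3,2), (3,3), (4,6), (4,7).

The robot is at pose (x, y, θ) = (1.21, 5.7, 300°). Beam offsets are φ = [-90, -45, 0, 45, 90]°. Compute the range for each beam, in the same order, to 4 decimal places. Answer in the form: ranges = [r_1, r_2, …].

ranges = [0.2425, 0.8114, 1.5800, 3.9237, 3.2216]

beam 1: φ=-90°, α=210°
  d=(-0.8660,-0.5000)  start (1,5)  tX=0.2425 tY=1.4000  stride 1/|dx|=1.1547 1/|dy|=2.0000
    cross x-line → (0,5), t=0.2425 (wall)
  → r_1 = 0.2425
beam 2: φ=-45°, α=255°
  d=(-0.2588,-0.9659)  start (1,5)  tX=0.8114 tY=0.7247  stride 1/|dx|=3.8637 1/|dy|=1.0353
    cross y-line → (1,4), t=0.7247
    cross x-line → (0,4), t=0.8114 (wall)
  → r_2 = 0.8114
beam 3: φ=0°, α=300°
  d=(0.5000,-0.8660)  start (1,5)  tX=1.5800 tY=0.8083  stride 1/|dx|=2.0000 1/|dy|=1.1547
    cross y-line → (1,4), t=0.8083
    cross x-line → (2,4), t=1.5800 (wall)
  → r_3 = 1.5800
beam 4: φ=45°, α=345°
  d=(0.9659,-0.2588)  start (1,5)  tX=0.8179 tY=2.7046  stride 1/|dx|=1.0353 1/|dy|=3.8637
    cross x-line → (2,5), t=0.8179
    cross x-line → (3,5), t=1.8531
    cross y-line → (3,4), t=2.7046
    cross x-line → (4,4), t=2.8884
    cross x-line → (5,4), t=3.9237 (wall)
  → r_4 = 3.9237
beam 5: φ=90°, α=30°
  d=(0.8660,0.5000)  start (1,5)  tX=0.9122 tY=0.6000  stride 1/|dx|=1.1547 1/|dy|=2.0000
    cross y-line → (1,6), t=0.6000
    cross x-line → (2,6), t=0.9122
    cross x-line → (3,6), t=2.0669
    cross y-line → (3,7), t=2.6000
    cross x-line → (4,7), t=3.2216 (wall)
  → r_5 = 3.2216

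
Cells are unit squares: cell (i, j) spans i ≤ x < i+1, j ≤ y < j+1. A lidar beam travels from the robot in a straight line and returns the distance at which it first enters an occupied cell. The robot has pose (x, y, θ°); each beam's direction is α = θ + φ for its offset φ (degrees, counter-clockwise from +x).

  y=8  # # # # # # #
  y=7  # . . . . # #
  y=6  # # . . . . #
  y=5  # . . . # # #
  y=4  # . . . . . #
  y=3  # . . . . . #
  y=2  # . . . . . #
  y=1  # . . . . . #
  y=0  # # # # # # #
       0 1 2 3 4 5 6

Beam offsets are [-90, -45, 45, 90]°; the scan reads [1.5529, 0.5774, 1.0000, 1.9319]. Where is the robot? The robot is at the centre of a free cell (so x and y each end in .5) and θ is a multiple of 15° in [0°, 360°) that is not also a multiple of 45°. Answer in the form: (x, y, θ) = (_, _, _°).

Candidates: 31 free-cell centres × 16 headings = 496 poses. Raycast each; keep the one whose scan matches to 4 dp.
  (5.5, 6.5, 60°): beam 1 = 0.5774 ≠ 1.5529 ✗
  (2.5, 3.5, 15°): beam 1 = 2.5882 ≠ 1.5529 ✗
  (1.5, 1.5, 15°): beam 1 = 0.5176 ≠ 1.5529 ✗
  (2.5, 7.5, 120°): beam 1 = 1.0000 ≠ 1.5529 ✗
  …
  (3.5, 7.5, 105°): r_1=1.5529, r_2=0.5774, r_3=1.0000, r_4=1.9319 — all match ✓
Unique over the lattice → pose = (3.5, 7.5, 105°).

(x, y, θ) = (3.5, 7.5, 105°)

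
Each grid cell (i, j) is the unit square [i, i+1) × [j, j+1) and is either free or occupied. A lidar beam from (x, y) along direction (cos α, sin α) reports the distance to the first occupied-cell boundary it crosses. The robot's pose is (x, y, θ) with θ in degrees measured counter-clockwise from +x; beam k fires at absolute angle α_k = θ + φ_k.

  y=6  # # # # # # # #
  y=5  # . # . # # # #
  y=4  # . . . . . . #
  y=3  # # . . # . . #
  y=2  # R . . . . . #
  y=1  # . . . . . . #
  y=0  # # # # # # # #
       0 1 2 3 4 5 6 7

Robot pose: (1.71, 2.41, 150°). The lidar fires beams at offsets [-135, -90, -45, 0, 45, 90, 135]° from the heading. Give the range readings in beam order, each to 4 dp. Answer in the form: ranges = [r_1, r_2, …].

ranges = [2.3708, 4.1454, 0.6108, 0.8198, 0.7350, 1.4200, 1.4597]

beam 1: φ=-135°, α=15°
  cosα=0.9659 sinα=0.2588 | (1,2) | tMaxX 0.3002 tMaxY 2.2796 | tΔX 1.0353 tΔY 3.8637
    t=0.3002 [x] (2,2)
    t=1.3355 [x] (3,2)
    t=2.2796 [y] (3,3)
    t=2.3708 [x] (4,3) — stop
  → r_1 = 2.3708
beam 2: φ=-90°, α=60°
  cosα=0.5000 sinα=0.8660 | (1,2) | tMaxX 0.5800 tMaxY 0.6813 | tΔX 2.0000 tΔY 1.1547
    t=0.5800 [x] (2,2)
    t=0.6813 [y] (2,3)
    t=1.8360 [y] (2,4)
    t=2.5800 [x] (3,4)
    t=2.9907 [y] (3,5)
    t=4.1454 [y] (3,6) — stop
  → r_2 = 4.1454
beam 3: φ=-45°, α=105°
  cosα=-0.2588 sinα=0.9659 | (1,2) | tMaxX 2.7432 tMaxY 0.6108 | tΔX 3.8637 tΔY 1.0353
    t=0.6108 [y] (1,3) — stop
  → r_3 = 0.6108
beam 4: φ=0°, α=150°
  cosα=-0.8660 sinα=0.5000 | (1,2) | tMaxX 0.8198 tMaxY 1.1800 | tΔX 1.1547 tΔY 2.0000
    t=0.8198 [x] (0,2) — stop
  → r_4 = 0.8198
beam 5: φ=45°, α=195°
  cosα=-0.9659 sinα=-0.2588 | (1,2) | tMaxX 0.7350 tMaxY 1.5841 | tΔX 1.0353 tΔY 3.8637
    t=0.7350 [x] (0,2) — stop
  → r_5 = 0.7350
beam 6: φ=90°, α=240°
  cosα=-0.5000 sinα=-0.8660 | (1,2) | tMaxX 1.4200 tMaxY 0.4734 | tΔX 2.0000 tΔY 1.1547
    t=0.4734 [y] (1,1)
    t=1.4200 [x] (0,1) — stop
  → r_6 = 1.4200
beam 7: φ=135°, α=285°
  cosα=0.2588 sinα=-0.9659 | (1,2) | tMaxX 1.1205 tMaxY 0.4245 | tΔX 3.8637 tΔY 1.0353
    t=0.4245 [y] (1,1)
    t=1.1205 [x] (2,1)
    t=1.4597 [y] (2,0) — stop
  → r_7 = 1.4597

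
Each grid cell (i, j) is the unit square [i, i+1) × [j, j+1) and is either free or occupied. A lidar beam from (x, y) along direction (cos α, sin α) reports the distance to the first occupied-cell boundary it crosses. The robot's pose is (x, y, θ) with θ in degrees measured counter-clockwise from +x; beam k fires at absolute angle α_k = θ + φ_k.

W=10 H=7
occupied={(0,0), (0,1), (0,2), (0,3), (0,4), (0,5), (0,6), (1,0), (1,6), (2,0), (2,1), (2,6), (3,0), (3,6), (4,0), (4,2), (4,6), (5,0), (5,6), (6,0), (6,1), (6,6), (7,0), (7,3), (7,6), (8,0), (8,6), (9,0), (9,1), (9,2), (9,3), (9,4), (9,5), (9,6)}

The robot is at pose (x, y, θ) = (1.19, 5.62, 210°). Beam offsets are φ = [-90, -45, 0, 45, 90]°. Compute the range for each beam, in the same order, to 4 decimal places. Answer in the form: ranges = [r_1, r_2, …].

ranges = [0.3800, 0.1967, 0.2194, 0.7341, 5.3347]

beam 1: φ=-90°, α=120°
  dir = (cos 120°, sin 120°) = (-0.5000, 0.8660); from cell (1,5)
  next x-line at t=0.3800, next y-line at t=0.4388; Δt_x=2.0000, Δt_y=1.1547
    x: enter (0,5) at t=0.3800 ← occupied
  → r_1 = 0.3800
beam 2: φ=-45°, α=165°
  dir = (cos 165°, sin 165°) = (-0.9659, 0.2588); from cell (1,5)
  next x-line at t=0.1967, next y-line at t=1.4682; Δt_x=1.0353, Δt_y=3.8637
    x: enter (0,5) at t=0.1967 ← occupied
  → r_2 = 0.1967
beam 3: φ=0°, α=210°
  dir = (cos 210°, sin 210°) = (-0.8660, -0.5000); from cell (1,5)
  next x-line at t=0.2194, next y-line at t=1.2400; Δt_x=1.1547, Δt_y=2.0000
    x: enter (0,5) at t=0.2194 ← occupied
  → r_3 = 0.2194
beam 4: φ=45°, α=255°
  dir = (cos 255°, sin 255°) = (-0.2588, -0.9659); from cell (1,5)
  next x-line at t=0.7341, next y-line at t=0.6419; Δt_x=3.8637, Δt_y=1.0353
    y: enter (1,4) at t=0.6419
    x: enter (0,4) at t=0.7341 ← occupied
  → r_4 = 0.7341
beam 5: φ=90°, α=300°
  dir = (cos 300°, sin 300°) = (0.5000, -0.8660); from cell (1,5)
  next x-line at t=1.6200, next y-line at t=0.7159; Δt_x=2.0000, Δt_y=1.1547
    y: enter (1,4) at t=0.7159
    x: enter (2,4) at t=1.6200
    y: enter (2,3) at t=1.8706
    y: enter (2,2) at t=3.0253
    x: enter (3,2) at t=3.6200
    y: enter (3,1) at t=4.1800
    y: enter (3,0) at t=5.3347 ← occupied
  → r_5 = 5.3347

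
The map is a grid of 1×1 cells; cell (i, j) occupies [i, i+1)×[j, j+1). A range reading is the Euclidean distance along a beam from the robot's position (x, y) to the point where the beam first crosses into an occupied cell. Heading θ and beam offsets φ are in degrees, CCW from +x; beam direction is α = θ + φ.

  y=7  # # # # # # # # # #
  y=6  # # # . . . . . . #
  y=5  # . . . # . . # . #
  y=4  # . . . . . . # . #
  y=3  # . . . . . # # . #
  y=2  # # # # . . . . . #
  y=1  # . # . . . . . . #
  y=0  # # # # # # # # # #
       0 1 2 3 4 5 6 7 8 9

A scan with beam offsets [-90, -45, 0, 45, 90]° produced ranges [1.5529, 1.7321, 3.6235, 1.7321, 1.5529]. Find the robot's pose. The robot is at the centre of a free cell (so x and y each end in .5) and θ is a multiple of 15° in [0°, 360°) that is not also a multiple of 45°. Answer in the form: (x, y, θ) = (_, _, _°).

The pose lattice has 37·16 = 592 candidates. Test each by forward raycasting.
  (3.5, 6.5, 195°): beam 1 = 0.5176 ≠ 1.5529 ✗
  (6.5, 6.5, 345°): beam 1 = 5.6940 ≠ 1.5529 ✗
  (6.5, 4.5, 240°): beam 1 = 1.7321 ≠ 1.5529 ✗
  (3.5, 5.5, 120°): beam 1 = 0.5774 ≠ 1.5529 ✗
  …
  (2.5, 4.5, 345°): r_1=1.5529, r_2=1.7321, r_3=3.6235, r_4=1.7321, r_5=1.5529 — all match ✓
Only this pose fits every beam.

(x, y, θ) = (2.5, 4.5, 345°)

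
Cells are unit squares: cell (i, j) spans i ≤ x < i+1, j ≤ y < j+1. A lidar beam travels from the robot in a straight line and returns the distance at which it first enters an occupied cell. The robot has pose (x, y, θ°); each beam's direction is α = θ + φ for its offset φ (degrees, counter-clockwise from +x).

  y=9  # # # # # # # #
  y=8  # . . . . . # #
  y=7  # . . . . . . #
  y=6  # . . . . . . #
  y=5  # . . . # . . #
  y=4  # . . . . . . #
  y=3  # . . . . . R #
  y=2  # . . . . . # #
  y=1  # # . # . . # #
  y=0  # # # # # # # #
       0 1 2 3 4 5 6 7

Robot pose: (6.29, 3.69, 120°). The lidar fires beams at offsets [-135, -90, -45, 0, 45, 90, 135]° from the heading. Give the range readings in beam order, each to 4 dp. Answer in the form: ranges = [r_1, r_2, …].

beam 1: φ=-135°, α=345°
  cosα=0.9659 sinα=-0.2588 | (6,3) | tMaxX 0.7350 tMaxY 2.6660 | tΔX 1.0353 tΔY 3.8637
    t=0.7350 [x] (7,3) — stop
  → r_1 = 0.7350
beam 2: φ=-90°, α=30°
  cosα=0.8660 sinα=0.5000 | (6,3) | tMaxX 0.8198 tMaxY 0.6200 | tΔX 1.1547 tΔY 2.0000
    t=0.6200 [y] (6,4)
    t=0.8198 [x] (7,4) — stop
  → r_2 = 0.8198
beam 3: φ=-45°, α=75°
  cosα=0.2588 sinα=0.9659 | (6,3) | tMaxX 2.7432 tMaxY 0.3209 | tΔX 3.8637 tΔY 1.0353
    t=0.3209 [y] (6,4)
    t=1.3562 [y] (6,5)
    t=2.3915 [y] (6,6)
    t=2.7432 [x] (7,6) — stop
  → r_3 = 2.7432
beam 4: φ=0°, α=120°
  cosα=-0.5000 sinα=0.8660 | (6,3) | tMaxX 0.5800 tMaxY 0.3580 | tΔX 2.0000 tΔY 1.1547
    t=0.3580 [y] (6,4)
    t=0.5800 [x] (5,4)
    t=1.5127 [y] (5,5)
    t=2.5800 [x] (4,5) — stop
  → r_4 = 2.5800
beam 5: φ=45°, α=165°
  cosα=-0.9659 sinα=0.2588 | (6,3) | tMaxX 0.3002 tMaxY 1.1977 | tΔX 1.0353 tΔY 3.8637
    t=0.3002 [x] (5,3)
    t=1.1977 [y] (5,4)
    t=1.3355 [x] (4,4)
    t=2.3708 [x] (3,4)
    t=3.4061 [x] (2,4)
    t=4.4413 [x] (1,4)
    t=5.0615 [y] (1,5)
    t=5.4766 [x] (0,5) — stop
  → r_5 = 5.4766
beam 6: φ=90°, α=210°
  cosα=-0.8660 sinα=-0.5000 | (6,3) | tMaxX 0.3349 tMaxY 1.3800 | tΔX 1.1547 tΔY 2.0000
    t=0.3349 [x] (5,3)
    t=1.3800 [y] (5,2)
    t=1.4896 [x] (4,2)
    t=2.6443 [x] (3,2)
    t=3.3800 [y] (3,1) — stop
  → r_6 = 3.3800
beam 7: φ=135°, α=255°
  cosα=-0.2588 sinα=-0.9659 | (6,3) | tMaxX 1.1205 tMaxY 0.7143 | tΔX 3.8637 tΔY 1.0353
    t=0.7143 [y] (6,2) — stop
  → r_7 = 0.7143

ranges = [0.7350, 0.8198, 2.7432, 2.5800, 5.4766, 3.3800, 0.7143]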